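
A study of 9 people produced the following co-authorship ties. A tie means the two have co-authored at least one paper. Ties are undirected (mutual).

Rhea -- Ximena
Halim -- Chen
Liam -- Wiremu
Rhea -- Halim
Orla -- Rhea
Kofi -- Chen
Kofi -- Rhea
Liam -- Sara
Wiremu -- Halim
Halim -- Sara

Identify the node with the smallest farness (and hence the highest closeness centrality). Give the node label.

Halim

Farness (sum of distances to all others) for each node — Chen:17, Halim:12, Kofi:18, Liam:22, Orla:20, Rhea:13, Sara:17, Wiremu:17, Ximena:20.
The smallest farness is 12, for Halim, so Halim has the highest closeness.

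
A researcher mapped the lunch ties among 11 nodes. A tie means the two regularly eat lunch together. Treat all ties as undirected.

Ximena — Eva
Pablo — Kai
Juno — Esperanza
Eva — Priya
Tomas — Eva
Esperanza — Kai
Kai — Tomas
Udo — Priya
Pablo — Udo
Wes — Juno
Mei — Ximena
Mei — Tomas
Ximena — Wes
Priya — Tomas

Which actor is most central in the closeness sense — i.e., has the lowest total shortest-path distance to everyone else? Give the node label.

Tomas

Farness (sum of distances to all others) for each node — Esperanza:23, Eva:20, Juno:26, Kai:19, Mei:22, Pablo:25, Priya:21, Tomas:18, Udo:25, Wes:25, Ximena:22.
The smallest farness is 18, for Tomas, so Tomas has the highest closeness.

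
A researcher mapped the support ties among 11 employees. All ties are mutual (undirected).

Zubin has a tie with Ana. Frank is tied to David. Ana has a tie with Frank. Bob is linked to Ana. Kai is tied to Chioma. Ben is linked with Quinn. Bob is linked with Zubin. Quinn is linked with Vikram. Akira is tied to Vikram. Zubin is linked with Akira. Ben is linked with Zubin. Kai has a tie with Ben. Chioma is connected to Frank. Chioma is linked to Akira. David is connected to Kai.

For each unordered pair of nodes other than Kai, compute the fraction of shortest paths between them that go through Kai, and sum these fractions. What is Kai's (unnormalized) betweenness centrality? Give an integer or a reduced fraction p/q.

41/6

Pairs whose geodesics pass through Kai — Frank–Quinn: 2/4; Frank–Ben: 2/3; David–Chioma: 1/2; David–Akira: 1/2; David–Vikram: 2/3; David–Quinn: 1; David–Ben: 1; David–Zubin: 1/2; Chioma–Quinn: 1/2; Chioma–Ben: 1.
All other pairs contribute 0.
Summing the contributions gives betweenness(Kai) = 41/6.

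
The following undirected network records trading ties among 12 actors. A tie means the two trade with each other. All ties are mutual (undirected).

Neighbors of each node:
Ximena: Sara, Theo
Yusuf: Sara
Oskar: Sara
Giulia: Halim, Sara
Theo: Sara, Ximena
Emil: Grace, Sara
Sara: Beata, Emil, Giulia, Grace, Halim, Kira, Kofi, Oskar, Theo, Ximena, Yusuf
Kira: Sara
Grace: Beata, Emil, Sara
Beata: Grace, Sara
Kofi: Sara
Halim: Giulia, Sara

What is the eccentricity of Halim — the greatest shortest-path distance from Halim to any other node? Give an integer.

Distances from Halim: Beata:2, Emil:2, Giulia:1, Grace:2, Kira:2, Kofi:2, Oskar:2, Sara:1, Theo:2, Ximena:2, Yusuf:2.
The largest is 2 (to Emil, Grace, Ximena, Yusuf, Kira, Oskar, Kofi, Theo, and Beata), so the eccentricity of Halim is 2.

2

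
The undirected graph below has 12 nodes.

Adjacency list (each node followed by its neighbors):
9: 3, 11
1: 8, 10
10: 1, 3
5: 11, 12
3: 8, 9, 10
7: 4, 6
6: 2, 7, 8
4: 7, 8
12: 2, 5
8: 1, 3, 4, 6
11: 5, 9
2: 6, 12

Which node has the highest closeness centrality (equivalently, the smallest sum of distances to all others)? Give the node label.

8

Farness (sum of distances to all others) for each node — 1:30, 2:28, 3:24, 4:30, 5:34, 6:24, 7:32, 8:22, 9:28, 10:32, 11:32, 12:32.
The smallest farness is 22, for 8, so 8 has the highest closeness.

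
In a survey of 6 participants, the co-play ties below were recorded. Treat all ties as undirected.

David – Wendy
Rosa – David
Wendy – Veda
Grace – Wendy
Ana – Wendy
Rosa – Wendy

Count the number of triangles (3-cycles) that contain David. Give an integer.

David's neighbors: Rosa and Wendy.
Neighbor pairs that are themselves tied: David–Rosa–Wendy. Each forms one triangle with David, for 1 in total.

1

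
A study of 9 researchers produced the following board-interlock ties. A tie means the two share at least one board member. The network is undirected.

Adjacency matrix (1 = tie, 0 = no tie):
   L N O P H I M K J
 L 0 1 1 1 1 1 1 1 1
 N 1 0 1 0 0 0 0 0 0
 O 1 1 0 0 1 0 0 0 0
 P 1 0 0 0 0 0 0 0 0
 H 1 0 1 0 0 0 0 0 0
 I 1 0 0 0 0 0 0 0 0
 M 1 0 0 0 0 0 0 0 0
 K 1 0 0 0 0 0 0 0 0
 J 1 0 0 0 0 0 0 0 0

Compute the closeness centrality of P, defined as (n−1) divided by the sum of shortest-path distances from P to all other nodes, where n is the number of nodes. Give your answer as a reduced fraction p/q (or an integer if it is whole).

Distances from P: H:2, I:2, J:2, K:2, L:1, M:2, N:2, O:2. Sum = 15.
n = 9, so closeness = 8/15.

8/15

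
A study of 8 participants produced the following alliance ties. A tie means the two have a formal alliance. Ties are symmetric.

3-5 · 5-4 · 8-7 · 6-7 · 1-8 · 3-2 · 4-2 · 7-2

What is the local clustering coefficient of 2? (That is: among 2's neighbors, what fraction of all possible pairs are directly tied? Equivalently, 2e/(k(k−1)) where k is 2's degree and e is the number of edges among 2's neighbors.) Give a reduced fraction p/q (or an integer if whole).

2's neighbors: 3, 4, and 7 (k = 3).
Possible neighbor pairs: C(3,2) = 3. Edges among them: none → e = 0.
Clustering(2) = 0/3 = 0.

0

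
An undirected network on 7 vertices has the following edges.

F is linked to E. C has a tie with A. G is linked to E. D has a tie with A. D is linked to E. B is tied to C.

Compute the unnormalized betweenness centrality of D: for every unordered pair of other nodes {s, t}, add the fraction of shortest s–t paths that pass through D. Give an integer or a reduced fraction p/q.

Pairs whose geodesics pass through D — E–A: 1; E–C: 1; E–B: 1; G–A: 1; G–C: 1; G–B: 1; A–F: 1; C–F: 1; F–B: 1.
All other pairs contribute 0.
Summing the contributions gives betweenness(D) = 9.

9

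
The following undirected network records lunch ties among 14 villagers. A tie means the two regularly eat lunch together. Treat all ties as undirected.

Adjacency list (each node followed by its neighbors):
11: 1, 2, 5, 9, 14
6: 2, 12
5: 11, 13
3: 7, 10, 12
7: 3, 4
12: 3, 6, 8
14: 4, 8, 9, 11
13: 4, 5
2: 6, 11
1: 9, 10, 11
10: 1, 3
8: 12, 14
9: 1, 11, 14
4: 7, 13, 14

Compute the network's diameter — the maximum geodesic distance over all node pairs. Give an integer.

4

Eccentricity of each node (its greatest distance to any other): 1:3, 2:4, 3:4, 4:4, 5:4, 6:4, 7:4, 8:3, 9:3, 10:4, 11:3, 12:4, 13:4, 14:3.
The maximum eccentricity is 4, realized for instance by the pair 7–2 via 7 – 4 – 14 – 11 – 2. So the diameter is 4.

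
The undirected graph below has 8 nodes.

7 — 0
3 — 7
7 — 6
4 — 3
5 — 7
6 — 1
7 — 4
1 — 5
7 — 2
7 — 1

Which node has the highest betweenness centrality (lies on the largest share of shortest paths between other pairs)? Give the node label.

7

Unnormalized betweenness of each node: 0:0, 1:1/2, 2:0, 3:0, 4:0, 5:0, 6:0, 7:35/2.
7 has the largest value, 35/2, making it the main broker — the node through which the most shortest paths run.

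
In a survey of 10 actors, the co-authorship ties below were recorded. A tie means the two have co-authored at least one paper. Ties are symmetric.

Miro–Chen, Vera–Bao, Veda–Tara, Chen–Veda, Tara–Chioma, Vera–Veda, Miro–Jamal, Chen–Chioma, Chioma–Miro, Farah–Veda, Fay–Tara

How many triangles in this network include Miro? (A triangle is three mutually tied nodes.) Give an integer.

Miro's neighbors: Chen, Chioma, and Jamal.
Neighbor pairs that are themselves tied: Miro–Chen–Chioma. Each forms one triangle with Miro, for 1 in total.

1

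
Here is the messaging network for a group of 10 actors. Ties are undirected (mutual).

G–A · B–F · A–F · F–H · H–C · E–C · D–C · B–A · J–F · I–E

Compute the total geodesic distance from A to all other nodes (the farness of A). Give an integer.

23

Distances from A: B:1, C:3, D:4, E:4, F:1, G:1, H:2, I:5, J:2.
Sum = 1 + 3 + 4 + 4 + 1 + 1 + 2 + 5 + 2 = 23.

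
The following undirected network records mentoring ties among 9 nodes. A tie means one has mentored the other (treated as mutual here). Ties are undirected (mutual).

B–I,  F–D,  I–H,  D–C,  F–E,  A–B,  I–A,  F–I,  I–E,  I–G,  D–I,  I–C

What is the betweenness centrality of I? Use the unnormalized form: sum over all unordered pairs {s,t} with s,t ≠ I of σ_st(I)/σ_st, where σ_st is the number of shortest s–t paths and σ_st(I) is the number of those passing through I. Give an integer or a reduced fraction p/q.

23

Pairs whose geodesics pass through I — F–G: 1; F–C: 1/2; F–B: 1; F–H: 1; F–A: 1; G–C: 1; G–E: 1; G–D: 1; G–B: 1; G–H: 1; G–A: 1; C–E: 1; C–B: 1; C–H: 1 … (+10 more pairs).
All other pairs contribute 0.
Summing the contributions gives betweenness(I) = 23.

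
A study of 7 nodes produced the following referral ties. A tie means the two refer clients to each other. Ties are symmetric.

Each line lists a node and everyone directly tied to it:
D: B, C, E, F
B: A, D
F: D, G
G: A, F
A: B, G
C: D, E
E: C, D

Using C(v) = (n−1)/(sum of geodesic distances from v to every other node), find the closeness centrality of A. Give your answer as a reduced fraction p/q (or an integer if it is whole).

1/2

Distances from A: B:1, C:3, D:2, E:3, F:2, G:1. Sum = 12.
n = 7, so closeness = 6/12 = 1/2.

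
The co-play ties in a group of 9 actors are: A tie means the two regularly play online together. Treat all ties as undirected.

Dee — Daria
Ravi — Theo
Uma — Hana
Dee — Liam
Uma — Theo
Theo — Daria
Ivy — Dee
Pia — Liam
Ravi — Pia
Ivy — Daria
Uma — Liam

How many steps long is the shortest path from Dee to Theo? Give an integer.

One shortest route is Dee – Daria – Theo, which uses 2 edges, and Dee and Theo are not directly tied, so nothing shorter exists. So d(Dee,Theo) = 2.

2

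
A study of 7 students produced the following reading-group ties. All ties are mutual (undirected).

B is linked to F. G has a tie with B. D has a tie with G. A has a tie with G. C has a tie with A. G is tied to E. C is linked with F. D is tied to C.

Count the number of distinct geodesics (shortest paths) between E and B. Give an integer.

1

The shortest distance is 2, and the only length-2 path is E–G–B. So there is exactly 1 shortest path.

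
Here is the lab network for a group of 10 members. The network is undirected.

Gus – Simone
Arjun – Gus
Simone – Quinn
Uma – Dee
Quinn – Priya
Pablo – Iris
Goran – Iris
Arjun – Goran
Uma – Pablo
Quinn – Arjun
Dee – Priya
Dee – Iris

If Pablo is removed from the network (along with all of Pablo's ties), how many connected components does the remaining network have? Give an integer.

Pablo's neighbors (Iris and Uma) remain reachable from one another through other ties, so the rest of the network stays in one piece.

1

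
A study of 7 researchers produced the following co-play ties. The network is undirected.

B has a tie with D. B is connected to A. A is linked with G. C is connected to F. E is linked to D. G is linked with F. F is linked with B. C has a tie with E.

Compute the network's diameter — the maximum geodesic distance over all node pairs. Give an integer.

3

Eccentricity of each node (its greatest distance to any other): A:3, B:2, C:3, D:3, E:3, F:2, G:3.
The maximum eccentricity is 3, realized for instance by the pair D–G via D – B – F – G. So the diameter is 3.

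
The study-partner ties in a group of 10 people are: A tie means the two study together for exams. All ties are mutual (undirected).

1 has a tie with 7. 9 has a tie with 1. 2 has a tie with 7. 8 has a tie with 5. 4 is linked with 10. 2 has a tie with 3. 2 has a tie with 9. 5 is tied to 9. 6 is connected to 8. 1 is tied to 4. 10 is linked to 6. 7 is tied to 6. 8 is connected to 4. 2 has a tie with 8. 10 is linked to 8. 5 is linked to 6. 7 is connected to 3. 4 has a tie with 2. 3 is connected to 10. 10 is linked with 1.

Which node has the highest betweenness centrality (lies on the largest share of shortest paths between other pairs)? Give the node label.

Unnormalized betweenness of each node: 1:17/6, 2:49/10, 3:2/3, 4:7/6, 5:3/2, 6:41/15, 7:38/15, 8:56/15, 9:61/30, 10:39/10.
2 has the largest value, 49/10, making it the main broker — the node through which the most shortest paths run.

2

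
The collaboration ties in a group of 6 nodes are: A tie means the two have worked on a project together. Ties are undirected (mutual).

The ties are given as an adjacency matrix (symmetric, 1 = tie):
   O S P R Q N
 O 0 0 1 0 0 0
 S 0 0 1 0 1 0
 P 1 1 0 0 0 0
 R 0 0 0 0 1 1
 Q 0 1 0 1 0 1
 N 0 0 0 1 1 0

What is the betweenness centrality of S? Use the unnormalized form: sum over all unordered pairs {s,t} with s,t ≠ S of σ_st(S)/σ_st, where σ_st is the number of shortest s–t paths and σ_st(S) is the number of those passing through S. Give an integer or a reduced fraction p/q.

6

Pairs whose geodesics pass through S — O–R: 1; O–Q: 1; O–N: 1; P–R: 1; P–Q: 1; P–N: 1.
All other pairs contribute 0.
Summing the contributions gives betweenness(S) = 6.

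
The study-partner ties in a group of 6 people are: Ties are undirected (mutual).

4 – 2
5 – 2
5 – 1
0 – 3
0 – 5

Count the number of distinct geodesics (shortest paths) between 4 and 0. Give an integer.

The shortest distance is 3, and the only length-3 path is 4–2–5–0. So there is exactly 1 shortest path.

1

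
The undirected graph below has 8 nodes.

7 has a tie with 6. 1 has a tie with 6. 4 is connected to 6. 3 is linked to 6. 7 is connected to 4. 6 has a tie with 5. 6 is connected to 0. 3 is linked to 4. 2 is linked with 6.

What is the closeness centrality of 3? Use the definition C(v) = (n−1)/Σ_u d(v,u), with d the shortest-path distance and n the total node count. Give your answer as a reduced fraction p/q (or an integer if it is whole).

7/12

Distances from 3: 0:2, 1:2, 2:2, 4:1, 5:2, 6:1, 7:2. Sum = 12.
n = 8, so closeness = 7/12.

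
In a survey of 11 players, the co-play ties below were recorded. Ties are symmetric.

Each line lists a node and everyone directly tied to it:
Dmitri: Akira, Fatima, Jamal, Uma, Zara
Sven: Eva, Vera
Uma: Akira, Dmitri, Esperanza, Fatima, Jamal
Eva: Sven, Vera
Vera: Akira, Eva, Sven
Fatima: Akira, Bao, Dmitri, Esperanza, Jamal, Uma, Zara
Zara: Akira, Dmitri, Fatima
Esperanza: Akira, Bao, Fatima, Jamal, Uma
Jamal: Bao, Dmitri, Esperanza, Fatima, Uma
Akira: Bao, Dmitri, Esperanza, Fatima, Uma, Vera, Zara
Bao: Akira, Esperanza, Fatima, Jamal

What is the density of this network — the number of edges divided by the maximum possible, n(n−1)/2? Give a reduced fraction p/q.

There are 24 edges and 11 nodes, so the maximum possible is C(11,2) = 55.
Density = 24/55.

24/55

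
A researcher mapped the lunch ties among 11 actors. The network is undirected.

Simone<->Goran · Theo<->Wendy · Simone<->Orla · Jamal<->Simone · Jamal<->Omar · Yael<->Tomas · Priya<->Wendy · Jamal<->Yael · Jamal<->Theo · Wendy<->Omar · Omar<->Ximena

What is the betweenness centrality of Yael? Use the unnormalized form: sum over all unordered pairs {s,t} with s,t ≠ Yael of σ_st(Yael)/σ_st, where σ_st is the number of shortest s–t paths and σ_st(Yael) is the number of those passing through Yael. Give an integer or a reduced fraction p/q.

9

Pairs whose geodesics pass through Yael — Omar–Tomas: 1; Ximena–Tomas: 1; Theo–Tomas: 1; Tomas–Goran: 1; Tomas–Orla: 1; Tomas–Simone: 1; Tomas–Jamal: 1; Tomas–Wendy: 2/2; Tomas–Priya: 2/2.
All other pairs contribute 0.
Summing the contributions gives betweenness(Yael) = 9.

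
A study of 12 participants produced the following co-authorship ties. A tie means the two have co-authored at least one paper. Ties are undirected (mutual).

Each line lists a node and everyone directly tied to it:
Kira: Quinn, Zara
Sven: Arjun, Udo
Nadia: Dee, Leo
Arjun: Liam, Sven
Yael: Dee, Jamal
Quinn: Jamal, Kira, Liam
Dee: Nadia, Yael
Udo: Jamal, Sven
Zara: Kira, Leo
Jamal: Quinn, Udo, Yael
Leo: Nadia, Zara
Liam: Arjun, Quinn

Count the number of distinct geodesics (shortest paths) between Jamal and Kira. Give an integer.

1

The shortest distance is 2, and the only length-2 path is Jamal–Quinn–Kira. So there is exactly 1 shortest path.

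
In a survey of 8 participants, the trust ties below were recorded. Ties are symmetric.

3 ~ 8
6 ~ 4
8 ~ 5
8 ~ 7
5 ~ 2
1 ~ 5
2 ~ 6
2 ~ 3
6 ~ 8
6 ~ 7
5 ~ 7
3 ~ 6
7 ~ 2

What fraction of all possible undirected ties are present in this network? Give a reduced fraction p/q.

There are 13 edges and 8 nodes, so the maximum possible is C(8,2) = 28.
Density = 13/28.

13/28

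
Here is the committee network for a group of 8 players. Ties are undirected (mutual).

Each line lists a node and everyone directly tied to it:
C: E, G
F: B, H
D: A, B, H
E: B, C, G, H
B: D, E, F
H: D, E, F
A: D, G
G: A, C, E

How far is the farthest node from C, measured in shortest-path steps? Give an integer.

Distances from C: A:2, B:2, D:3, E:1, F:3, G:1, H:2.
The largest is 3 (to D and F), so the eccentricity of C is 3.

3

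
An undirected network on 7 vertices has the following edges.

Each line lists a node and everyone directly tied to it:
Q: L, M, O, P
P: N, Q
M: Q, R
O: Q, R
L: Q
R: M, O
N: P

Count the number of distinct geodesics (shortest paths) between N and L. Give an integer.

1

The shortest distance is 3, and the only length-3 path is N–P–Q–L. So there is exactly 1 shortest path.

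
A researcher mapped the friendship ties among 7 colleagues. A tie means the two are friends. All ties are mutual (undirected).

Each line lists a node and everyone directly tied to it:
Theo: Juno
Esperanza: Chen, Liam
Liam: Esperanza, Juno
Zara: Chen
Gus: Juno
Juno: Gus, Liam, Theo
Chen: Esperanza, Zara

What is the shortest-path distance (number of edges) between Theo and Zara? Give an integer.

5

One shortest route is Theo – Juno – Liam – Esperanza – Chen – Zara, which uses 5 edges, and at distance 4 from Theo we only reach {Chen}, which does not include Zara. So d(Theo,Zara) = 5.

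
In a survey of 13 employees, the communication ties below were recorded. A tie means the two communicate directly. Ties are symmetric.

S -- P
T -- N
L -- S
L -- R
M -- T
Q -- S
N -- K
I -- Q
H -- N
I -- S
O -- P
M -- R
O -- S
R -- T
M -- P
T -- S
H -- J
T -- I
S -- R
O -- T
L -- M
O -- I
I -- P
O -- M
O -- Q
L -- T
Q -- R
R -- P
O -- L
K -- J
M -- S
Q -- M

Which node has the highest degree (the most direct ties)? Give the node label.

S

Degrees — H:2, I:5, J:2, K:2, L:5, M:7, N:3, O:7, P:5, Q:5, R:6, S:8, T:7.
The maximum is 8, attained only by S.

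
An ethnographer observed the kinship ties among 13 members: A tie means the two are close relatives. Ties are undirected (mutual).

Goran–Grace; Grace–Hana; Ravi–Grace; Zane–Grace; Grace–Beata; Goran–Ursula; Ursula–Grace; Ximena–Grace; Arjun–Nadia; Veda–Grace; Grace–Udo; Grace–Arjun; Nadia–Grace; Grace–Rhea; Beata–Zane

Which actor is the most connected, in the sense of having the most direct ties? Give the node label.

Degrees — Arjun:2, Beata:2, Goran:2, Grace:12, Hana:1, Nadia:2, Ravi:1, Rhea:1, Udo:1, Ursula:2, Veda:1, Ximena:1, Zane:2.
The maximum is 12, attained only by Grace.

Grace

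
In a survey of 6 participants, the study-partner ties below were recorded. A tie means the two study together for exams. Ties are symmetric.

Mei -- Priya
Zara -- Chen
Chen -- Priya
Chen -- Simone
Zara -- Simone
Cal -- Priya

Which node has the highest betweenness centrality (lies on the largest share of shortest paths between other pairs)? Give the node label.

Unnormalized betweenness of each node: Cal:0, Chen:6, Mei:0, Priya:7, Simone:0, Zara:0.
Priya has the largest value, 7, making it the main broker — the node through which the most shortest paths run.

Priya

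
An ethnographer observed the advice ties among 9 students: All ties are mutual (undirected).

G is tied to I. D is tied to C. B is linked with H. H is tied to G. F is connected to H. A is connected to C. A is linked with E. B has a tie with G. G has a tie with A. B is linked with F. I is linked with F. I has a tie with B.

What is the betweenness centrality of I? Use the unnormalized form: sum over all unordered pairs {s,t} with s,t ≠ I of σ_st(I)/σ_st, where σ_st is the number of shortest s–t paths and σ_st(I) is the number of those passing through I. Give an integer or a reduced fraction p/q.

5/3

Pairs whose geodesics pass through I — C–F: 1/3; D–F: 1/3; E–F: 1/3; A–F: 1/3; F–G: 1/3.
All other pairs contribute 0.
Summing the contributions gives betweenness(I) = 5/3.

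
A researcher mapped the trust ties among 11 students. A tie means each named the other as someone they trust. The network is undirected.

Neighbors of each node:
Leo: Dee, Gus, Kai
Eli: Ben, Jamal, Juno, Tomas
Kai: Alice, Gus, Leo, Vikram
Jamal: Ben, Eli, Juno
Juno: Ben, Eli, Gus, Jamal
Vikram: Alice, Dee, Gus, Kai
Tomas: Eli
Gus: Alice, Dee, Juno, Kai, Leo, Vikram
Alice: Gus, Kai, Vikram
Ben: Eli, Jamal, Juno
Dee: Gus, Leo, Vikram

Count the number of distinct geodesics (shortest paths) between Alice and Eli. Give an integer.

1

The shortest distance is 3, and the only length-3 path is Alice–Gus–Juno–Eli. So there is exactly 1 shortest path.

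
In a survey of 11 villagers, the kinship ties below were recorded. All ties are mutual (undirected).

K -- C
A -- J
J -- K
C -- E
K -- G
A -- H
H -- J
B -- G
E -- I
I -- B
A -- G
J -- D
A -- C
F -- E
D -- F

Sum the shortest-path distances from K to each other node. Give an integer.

19

Distances from K: A:2, B:2, C:1, D:2, E:2, F:3, G:1, H:2, I:3, J:1.
Sum = 2 + 2 + 1 + 2 + 2 + 3 + 1 + 2 + 3 + 1 = 19.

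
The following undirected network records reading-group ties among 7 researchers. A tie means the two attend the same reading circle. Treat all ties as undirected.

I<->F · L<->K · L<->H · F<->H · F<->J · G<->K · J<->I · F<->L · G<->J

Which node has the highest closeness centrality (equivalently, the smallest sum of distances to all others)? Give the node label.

F

Farness (sum of distances to all others) for each node — F:8, G:11, H:11, I:11, J:9, K:11, L:9.
The smallest farness is 8, for F, so F has the highest closeness.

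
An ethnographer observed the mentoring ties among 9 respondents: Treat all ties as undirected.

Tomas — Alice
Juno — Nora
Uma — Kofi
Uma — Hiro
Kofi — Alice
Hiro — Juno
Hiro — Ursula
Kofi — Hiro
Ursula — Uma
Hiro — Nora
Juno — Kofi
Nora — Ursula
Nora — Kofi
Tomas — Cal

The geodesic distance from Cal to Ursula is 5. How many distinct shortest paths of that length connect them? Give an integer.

3

The shortest distance is 5. The length-5 paths are: Cal–Tomas–Alice–Kofi–Uma–Ursula; Cal–Tomas–Alice–Kofi–Nora–Ursula; Cal–Tomas–Alice–Kofi–Hiro–Ursula.
That gives 3 distinct shortest paths.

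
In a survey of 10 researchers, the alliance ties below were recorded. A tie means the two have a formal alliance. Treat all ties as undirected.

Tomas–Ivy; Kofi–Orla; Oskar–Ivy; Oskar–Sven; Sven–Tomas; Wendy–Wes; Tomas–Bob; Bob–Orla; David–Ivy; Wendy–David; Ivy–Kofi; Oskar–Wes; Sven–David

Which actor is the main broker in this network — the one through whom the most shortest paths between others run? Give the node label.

Ivy

Unnormalized betweenness of each node: Bob:2, David:20/3, Ivy:29/2, Kofi:5, Orla:1, Oskar:20/3, Sven:9/2, Tomas:23/3, Wendy:1, Wes:1.
Ivy has the largest value, 29/2, making it the main broker — the node through which the most shortest paths run.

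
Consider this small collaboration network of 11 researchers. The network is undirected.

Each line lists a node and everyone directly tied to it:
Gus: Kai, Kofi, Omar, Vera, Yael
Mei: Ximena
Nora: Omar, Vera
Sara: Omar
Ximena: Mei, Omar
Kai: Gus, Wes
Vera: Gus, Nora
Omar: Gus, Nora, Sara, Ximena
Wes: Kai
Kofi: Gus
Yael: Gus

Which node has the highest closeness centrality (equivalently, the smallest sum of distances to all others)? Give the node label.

Gus

Farness (sum of distances to all others) for each node — Gus:16, Kai:23, Kofi:25, Mei:33, Nora:24, Omar:17, Sara:26, Vera:23, Wes:32, Ximena:24, Yael:25.
The smallest farness is 16, for Gus, so Gus has the highest closeness.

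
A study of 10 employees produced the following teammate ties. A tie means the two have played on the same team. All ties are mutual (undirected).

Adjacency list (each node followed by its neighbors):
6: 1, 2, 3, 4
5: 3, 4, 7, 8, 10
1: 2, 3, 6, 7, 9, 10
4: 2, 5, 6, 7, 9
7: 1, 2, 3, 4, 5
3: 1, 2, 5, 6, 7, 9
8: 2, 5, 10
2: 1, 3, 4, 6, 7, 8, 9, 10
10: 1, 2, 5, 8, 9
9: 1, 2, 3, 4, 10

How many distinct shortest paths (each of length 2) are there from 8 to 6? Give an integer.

The shortest distance is 2, and the only length-2 path is 8–2–6. So there is exactly 1 shortest path.

1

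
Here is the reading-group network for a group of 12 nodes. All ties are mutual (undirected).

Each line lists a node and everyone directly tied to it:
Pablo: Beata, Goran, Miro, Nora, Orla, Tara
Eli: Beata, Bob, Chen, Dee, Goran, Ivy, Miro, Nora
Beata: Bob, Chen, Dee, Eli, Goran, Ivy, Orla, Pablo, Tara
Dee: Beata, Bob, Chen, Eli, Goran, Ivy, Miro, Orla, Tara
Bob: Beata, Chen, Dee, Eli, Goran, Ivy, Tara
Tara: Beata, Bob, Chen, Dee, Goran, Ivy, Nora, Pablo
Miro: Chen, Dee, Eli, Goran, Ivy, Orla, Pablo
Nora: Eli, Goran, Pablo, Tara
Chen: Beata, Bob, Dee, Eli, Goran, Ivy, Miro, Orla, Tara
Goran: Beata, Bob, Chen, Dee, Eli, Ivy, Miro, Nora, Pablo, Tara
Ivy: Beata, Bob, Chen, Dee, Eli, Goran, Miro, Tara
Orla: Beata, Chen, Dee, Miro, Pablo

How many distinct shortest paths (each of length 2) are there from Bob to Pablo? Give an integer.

The shortest distance is 2. The length-2 paths are: Bob–Tara–Pablo; Bob–Beata–Pablo; Bob–Goran–Pablo.
That gives 3 distinct shortest paths.

3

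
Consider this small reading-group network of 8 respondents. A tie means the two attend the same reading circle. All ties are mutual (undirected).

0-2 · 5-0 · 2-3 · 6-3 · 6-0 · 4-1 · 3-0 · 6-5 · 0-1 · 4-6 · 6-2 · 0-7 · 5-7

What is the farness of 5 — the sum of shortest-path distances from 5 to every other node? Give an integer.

Distances from 5: 0:1, 1:2, 2:2, 3:2, 4:2, 6:1, 7:1.
Sum = 1 + 2 + 2 + 2 + 2 + 1 + 1 = 11.

11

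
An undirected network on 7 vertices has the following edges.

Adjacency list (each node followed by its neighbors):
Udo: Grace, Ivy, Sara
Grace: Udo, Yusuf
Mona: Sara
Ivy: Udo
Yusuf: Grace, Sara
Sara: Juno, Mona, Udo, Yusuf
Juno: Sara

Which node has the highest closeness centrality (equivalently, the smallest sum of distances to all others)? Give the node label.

Sara

Farness (sum of distances to all others) for each node — Grace:12, Ivy:14, Juno:13, Mona:13, Sara:8, Udo:9, Yusuf:11.
The smallest farness is 8, for Sara, so Sara has the highest closeness.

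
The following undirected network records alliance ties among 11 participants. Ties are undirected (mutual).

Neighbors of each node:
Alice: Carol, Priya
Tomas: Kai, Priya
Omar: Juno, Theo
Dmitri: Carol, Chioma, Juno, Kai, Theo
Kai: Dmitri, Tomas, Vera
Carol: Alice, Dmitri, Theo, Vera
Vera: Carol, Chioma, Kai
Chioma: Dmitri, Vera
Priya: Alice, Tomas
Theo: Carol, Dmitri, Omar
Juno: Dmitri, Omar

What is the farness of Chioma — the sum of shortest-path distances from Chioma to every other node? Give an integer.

Distances from Chioma: Alice:3, Carol:2, Dmitri:1, Juno:2, Kai:2, Omar:3, Priya:4, Theo:2, Tomas:3, Vera:1.
Sum = 3 + 2 + 1 + 2 + 2 + 3 + 4 + 2 + 3 + 1 = 23.

23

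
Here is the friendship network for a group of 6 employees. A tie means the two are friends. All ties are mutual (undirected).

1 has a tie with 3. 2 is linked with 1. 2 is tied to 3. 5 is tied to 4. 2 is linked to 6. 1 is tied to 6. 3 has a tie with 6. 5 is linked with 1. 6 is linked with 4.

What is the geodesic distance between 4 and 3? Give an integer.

2

One shortest route is 4 – 6 – 3, which uses 2 edges, and 4 and 3 are not directly tied, so nothing shorter exists. So d(4,3) = 2.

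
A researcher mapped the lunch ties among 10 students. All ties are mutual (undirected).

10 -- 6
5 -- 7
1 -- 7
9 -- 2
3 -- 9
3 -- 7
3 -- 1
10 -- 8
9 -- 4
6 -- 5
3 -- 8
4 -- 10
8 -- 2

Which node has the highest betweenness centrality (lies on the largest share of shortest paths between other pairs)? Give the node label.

3

Unnormalized betweenness of each node: 1:0, 2:1/2, 3:73/6, 4:2, 5:3, 6:10/3, 7:17/3, 8:43/6, 9:35/6, 10:22/3.
3 has the largest value, 73/6, making it the main broker — the node through which the most shortest paths run.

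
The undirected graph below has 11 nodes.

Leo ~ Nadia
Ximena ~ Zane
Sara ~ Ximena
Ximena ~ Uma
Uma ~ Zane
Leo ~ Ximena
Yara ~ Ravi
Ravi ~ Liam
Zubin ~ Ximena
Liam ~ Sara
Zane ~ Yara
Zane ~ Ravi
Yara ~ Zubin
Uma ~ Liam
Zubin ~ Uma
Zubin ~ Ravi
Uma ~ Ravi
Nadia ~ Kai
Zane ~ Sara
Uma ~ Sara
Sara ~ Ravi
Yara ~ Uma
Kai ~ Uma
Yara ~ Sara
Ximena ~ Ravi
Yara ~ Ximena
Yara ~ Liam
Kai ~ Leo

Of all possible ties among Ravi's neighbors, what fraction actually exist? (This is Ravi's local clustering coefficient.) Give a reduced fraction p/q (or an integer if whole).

Ravi's neighbors: Liam, Sara, Uma, Ximena, Yara, Zane, and Zubin (k = 7).
Possible neighbor pairs: C(7,2) = 21. Edges among them: Liam–Sara, Liam–Uma, Liam–Yara, Sara–Uma, Sara–Ximena, Sara–Yara, Sara–Zane, Uma–Ximena, Uma–Yara, Uma–Zane, Uma–Zubin, Ximena–Yara, Ximena–Zane, Ximena–Zubin, Yara–Zane, Yara–Zubin → e = 16.
Clustering(Ravi) = 16/21.

16/21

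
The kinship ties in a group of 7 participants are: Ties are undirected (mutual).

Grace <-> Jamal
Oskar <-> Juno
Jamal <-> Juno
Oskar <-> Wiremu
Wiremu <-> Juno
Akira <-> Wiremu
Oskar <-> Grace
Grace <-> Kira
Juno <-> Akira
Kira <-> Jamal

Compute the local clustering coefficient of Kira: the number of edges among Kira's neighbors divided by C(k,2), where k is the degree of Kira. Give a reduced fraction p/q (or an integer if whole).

Kira's neighbors: Grace and Jamal (k = 2).
Possible neighbor pairs: C(2,2) = 1. Edges among them: Grace–Jamal → e = 1.
Clustering(Kira) = 1/1.

1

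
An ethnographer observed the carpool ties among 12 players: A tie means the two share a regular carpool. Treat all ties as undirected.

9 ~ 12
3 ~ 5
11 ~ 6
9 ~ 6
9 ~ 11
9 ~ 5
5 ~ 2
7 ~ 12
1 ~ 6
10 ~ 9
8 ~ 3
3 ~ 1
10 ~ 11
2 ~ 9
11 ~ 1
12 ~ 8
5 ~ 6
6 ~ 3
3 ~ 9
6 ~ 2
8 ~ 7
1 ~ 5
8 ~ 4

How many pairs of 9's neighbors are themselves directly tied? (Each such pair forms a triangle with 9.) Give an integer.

7

9's neighbors: 2, 3, 5, 6, 10, 11, and 12.
Neighbor pairs that are themselves tied: 9–2–5; 9–2–6; 9–3–5; 9–3–6; 9–5–6; 9–6–11; 9–10–11. Each forms one triangle with 9, for 7 in total.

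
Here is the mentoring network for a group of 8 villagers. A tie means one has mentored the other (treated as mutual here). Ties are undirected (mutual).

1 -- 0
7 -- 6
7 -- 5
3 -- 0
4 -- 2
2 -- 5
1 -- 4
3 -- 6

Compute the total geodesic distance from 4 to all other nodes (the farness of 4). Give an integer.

16

Distances from 4: 0:2, 1:1, 2:1, 3:3, 5:2, 6:4, 7:3.
Sum = 2 + 1 + 1 + 3 + 2 + 4 + 3 = 16.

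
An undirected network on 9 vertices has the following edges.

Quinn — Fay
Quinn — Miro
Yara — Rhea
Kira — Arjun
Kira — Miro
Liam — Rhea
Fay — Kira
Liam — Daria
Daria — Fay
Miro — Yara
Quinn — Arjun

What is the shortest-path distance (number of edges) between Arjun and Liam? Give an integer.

One shortest route is Arjun – Kira – Fay – Daria – Liam, which uses 4 edges, and at distance 3 from Arjun we only reach {Daria, Yara}, which does not include Liam. So d(Arjun,Liam) = 4.

4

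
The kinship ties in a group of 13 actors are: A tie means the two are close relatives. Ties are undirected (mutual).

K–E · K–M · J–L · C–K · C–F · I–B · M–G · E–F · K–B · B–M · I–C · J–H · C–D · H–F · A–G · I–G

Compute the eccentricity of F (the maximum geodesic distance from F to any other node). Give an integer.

4

Distances from F: A:4, B:3, C:1, D:2, E:1, G:3, H:1, I:2, J:2, K:2, L:3, M:3.
The largest is 4 (to A), so the eccentricity of F is 4.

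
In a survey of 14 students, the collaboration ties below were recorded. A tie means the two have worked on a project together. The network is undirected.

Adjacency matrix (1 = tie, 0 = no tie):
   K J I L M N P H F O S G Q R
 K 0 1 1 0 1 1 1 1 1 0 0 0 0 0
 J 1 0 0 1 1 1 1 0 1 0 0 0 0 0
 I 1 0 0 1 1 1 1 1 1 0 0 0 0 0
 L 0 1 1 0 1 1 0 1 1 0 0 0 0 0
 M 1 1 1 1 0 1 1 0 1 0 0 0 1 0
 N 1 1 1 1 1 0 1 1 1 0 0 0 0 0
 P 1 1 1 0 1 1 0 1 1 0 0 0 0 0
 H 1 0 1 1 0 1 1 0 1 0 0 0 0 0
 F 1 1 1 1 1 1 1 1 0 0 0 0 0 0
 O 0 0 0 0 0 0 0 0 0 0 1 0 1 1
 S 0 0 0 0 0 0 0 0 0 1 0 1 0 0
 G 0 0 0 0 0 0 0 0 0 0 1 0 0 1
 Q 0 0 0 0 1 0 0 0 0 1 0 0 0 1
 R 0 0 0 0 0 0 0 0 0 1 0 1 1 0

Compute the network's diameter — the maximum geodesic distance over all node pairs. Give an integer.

5

Eccentricity of each node (its greatest distance to any other): F:4, G:5, H:5, I:4, J:4, K:4, L:4, M:3, N:4, O:4, P:4, Q:3, R:4, S:5.
The maximum eccentricity is 5, realized for instance by the pair H–S via H – K – M – Q – O – S. So the diameter is 5.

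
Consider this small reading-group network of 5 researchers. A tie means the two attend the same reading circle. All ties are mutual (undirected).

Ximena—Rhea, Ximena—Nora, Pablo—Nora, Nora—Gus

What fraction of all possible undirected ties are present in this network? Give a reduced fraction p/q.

2/5

There are 4 edges and 5 nodes, so the maximum possible is C(5,2) = 10.
Density = 4/10 = 2/5.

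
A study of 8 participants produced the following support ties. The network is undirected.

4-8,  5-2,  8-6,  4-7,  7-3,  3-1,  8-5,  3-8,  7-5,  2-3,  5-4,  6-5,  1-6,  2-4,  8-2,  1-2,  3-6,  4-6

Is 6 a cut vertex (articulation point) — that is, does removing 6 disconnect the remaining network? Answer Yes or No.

Even without 6, every remaining node can still reach every other (the residual graph is connected), so 6 is not a cut vertex.

No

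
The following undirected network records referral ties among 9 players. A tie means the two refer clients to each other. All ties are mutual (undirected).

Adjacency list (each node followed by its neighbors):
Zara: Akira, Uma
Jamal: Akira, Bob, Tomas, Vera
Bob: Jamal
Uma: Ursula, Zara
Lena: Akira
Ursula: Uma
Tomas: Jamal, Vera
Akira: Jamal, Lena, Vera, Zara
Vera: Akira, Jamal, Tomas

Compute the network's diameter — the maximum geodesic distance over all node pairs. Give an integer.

5

Eccentricity of each node (its greatest distance to any other): Akira:3, Bob:5, Jamal:4, Lena:4, Tomas:5, Uma:4, Ursula:5, Vera:4, Zara:3.
The maximum eccentricity is 5, realized for instance by the pair Ursula–Bob via Ursula – Uma – Zara – Akira – Jamal – Bob. So the diameter is 5.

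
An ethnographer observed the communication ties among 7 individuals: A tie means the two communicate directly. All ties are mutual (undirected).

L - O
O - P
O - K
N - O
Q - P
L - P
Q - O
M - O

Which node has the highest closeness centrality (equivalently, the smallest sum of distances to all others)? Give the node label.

O

Farness (sum of distances to all others) for each node — K:11, L:10, M:11, N:11, O:6, P:9, Q:10.
The smallest farness is 6, for O, so O has the highest closeness.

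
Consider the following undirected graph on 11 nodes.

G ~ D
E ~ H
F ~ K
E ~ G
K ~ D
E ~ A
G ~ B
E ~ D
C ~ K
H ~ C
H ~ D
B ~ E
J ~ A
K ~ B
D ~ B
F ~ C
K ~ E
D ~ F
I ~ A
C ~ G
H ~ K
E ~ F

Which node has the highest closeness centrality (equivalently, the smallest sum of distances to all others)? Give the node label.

E

Farness (sum of distances to all others) for each node — A:18, B:18, C:21, D:16, E:13, F:18, G:18, H:18, I:27, J:27, K:16.
The smallest farness is 13, for E, so E has the highest closeness.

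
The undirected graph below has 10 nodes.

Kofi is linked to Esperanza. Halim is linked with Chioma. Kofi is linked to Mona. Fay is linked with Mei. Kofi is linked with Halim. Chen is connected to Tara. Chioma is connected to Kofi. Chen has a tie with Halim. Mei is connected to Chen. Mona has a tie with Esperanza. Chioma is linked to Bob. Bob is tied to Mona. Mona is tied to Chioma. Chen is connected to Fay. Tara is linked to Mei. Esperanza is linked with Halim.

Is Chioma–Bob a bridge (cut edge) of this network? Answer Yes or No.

Even without that edge, Chioma still reaches Bob via Chioma – Mona – Bob, so the network stays connected. Not a bridge.

No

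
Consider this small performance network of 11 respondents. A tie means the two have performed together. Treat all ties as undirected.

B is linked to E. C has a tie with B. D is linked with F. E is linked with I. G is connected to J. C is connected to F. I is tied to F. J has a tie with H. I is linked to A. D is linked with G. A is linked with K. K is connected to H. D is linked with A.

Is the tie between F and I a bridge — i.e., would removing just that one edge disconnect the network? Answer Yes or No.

Even without that edge, F still reaches I via F – D – A – I, so the network stays connected. Not a bridge.

No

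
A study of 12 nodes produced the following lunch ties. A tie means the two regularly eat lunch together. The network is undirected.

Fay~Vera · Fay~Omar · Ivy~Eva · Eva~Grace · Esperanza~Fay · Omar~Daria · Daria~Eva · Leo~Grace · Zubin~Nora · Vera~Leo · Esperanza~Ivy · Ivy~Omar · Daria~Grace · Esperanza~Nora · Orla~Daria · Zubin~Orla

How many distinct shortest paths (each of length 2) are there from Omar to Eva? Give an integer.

2

The shortest distance is 2. The length-2 paths are: Omar–Ivy–Eva; Omar–Daria–Eva.
That gives 2 distinct shortest paths.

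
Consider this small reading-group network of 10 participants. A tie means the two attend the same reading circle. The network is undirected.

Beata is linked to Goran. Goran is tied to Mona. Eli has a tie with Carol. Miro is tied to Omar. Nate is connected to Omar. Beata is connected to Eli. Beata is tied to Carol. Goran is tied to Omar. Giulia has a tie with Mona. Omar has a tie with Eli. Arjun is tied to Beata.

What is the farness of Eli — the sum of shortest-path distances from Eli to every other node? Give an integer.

Distances from Eli: Arjun:2, Beata:1, Carol:1, Giulia:4, Goran:2, Miro:2, Mona:3, Nate:2, Omar:1.
Sum = 2 + 1 + 1 + 4 + 2 + 2 + 3 + 2 + 1 = 18.

18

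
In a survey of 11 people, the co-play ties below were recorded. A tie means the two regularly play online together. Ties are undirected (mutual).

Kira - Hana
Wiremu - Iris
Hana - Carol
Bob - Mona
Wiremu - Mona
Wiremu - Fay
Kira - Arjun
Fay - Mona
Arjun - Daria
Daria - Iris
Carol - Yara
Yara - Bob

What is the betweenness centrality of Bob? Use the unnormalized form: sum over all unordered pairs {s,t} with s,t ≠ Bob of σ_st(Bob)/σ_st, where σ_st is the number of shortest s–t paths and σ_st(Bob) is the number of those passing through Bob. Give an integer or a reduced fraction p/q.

11

Pairs whose geodesics pass through Bob — Hana–Mona: 1; Hana–Fay: 1; Hana–Wiremu: 1/2; Carol–Mona: 1; Carol–Fay: 1; Carol–Wiremu: 1; Carol–Iris: 1/2; Yara–Mona: 1; Yara–Fay: 1; Yara–Wiremu: 1; Yara–Iris: 1; Yara–Daria: 1/2; Mona–Kira: 1/2.
All other pairs contribute 0.
Summing the contributions gives betweenness(Bob) = 11.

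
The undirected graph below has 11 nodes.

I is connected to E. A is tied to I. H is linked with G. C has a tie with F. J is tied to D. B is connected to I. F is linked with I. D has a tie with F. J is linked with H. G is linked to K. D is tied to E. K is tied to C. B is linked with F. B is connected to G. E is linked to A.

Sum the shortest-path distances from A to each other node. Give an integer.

Distances from A: B:2, C:3, D:2, E:1, F:2, G:3, H:4, I:1, J:3, K:4.
Sum = 2 + 3 + 2 + 1 + 2 + 3 + 4 + 1 + 3 + 4 = 25.

25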